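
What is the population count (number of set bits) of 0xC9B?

7

0xC9B = 110010011011
Count the 1s: 1 + 1 + 1 + 1 + 1 + 1 + 1 = 7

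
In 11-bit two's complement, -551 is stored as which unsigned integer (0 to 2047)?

551 in 11 bits: 01000100111
Invert: 10111011000
Add 1:  10111011001 = 1497
(Check: 2^11 - 551 = 2048 - 551 = 1497.)

1497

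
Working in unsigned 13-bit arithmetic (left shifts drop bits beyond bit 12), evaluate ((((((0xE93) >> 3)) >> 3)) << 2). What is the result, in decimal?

0xE93 = 0111010010011
→ >> 3 → 0000111010010 = 466
→ >> 3 → 0000000111010 = 58
→ << 2 (mod 2^13) → 0000011101000 = 232

232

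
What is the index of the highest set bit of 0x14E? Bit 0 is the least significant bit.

0x14E = 101001110
The topmost 1 is at position 8 (since 2^8 = 256 ≤ 334 < 512).

8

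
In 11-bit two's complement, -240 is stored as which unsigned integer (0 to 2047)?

1808

240 in 11 bits: 00011110000
Invert: 11100001111
Add 1:  11100010000 = 1808
(Check: 2^11 - 240 = 2048 - 240 = 1808.)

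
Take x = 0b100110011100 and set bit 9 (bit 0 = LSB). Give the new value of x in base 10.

2972

x = 100110011100
bit 9 is currently 0; set it via x | (1 << 9) = x | 512
→ 101110011100 = 2972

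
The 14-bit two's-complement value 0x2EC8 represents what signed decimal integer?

pattern = 10111011001000 (MSB is 1 ⇒ negative)
Invert: 01000100110111, add 1 → 01000100111000 = 4408, so the value is -4408.
(Equivalently: 11976 - 2^14 = 11976 - 16384 = -4408.)

-4408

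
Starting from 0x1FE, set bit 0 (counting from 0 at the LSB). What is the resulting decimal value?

x = 111111110
bit 0 is currently 0; set it via x | (1 << 0) = x | 1
→ 111111111 = 511

511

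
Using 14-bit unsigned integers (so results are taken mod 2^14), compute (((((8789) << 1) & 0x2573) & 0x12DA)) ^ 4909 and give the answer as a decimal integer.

8789 = 10001001010101
→ << 1 (mod 2^14) → 00010010101010 = 1194
0x2573 = 10010101110011
→ & → 00010000100010 = 1058
0x12DA = 01001011011010
→ & → 00000000000010 = 2
4909 = 01001100101101
→ ^ → 01001100101111 = 4911

4911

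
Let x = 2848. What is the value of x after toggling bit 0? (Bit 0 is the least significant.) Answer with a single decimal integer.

2849

x = 101100100000
bit 0 is currently 0; toggle it via x ^ (1 << 0) = x ^ 1
→ 101100100001 = 2849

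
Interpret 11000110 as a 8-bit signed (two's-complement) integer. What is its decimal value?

-58

pattern = 11000110 (MSB is 1 ⇒ negative)
Invert: 00111001, add 1 → 00111010 = 58, so the value is -58.
(Equivalently: 198 - 2^8 = 198 - 256 = -58.)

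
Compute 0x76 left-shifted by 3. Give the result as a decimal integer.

944

0x76 = 0001110110
shift left by 3 → 1110110000 = 944
(equivalently, 118 × 2^3 = 118 × 8)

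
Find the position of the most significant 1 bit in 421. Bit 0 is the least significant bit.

421 = 110100101
The topmost 1 is at position 8 (since 2^8 = 256 ≤ 421 < 512).

8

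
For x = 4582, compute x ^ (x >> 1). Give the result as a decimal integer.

6421

x = 1000111100110 = 4582
x>>1 = 0100011110011
XOR  = 1100100010101 = 6421
(x ^ (x >> 1) gives the standard binary-reflected Gray code of x.)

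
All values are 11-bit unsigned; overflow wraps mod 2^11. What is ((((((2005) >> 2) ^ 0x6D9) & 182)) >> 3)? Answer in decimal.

4

2005 = 11111010101
→ >> 2 → 00111110101 = 501
0x6D9 = 11011011001
→ ^ → 11100101100 = 1836
182 = 00010110110
→ & → 00000100100 = 36
→ >> 3 → 00000000100 = 4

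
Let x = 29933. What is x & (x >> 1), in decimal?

12388

x = 111010011101101 = 29933
x>>1 = 011101001110110
AND  = 011000001100100 = 12388
(x & (x >> 1) has a 1 wherever x has two consecutive 1 bits.)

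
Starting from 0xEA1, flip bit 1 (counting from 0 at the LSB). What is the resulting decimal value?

3747

x = 0111010100001
bit 1 is currently 0; toggle it via x ^ (1 << 1) = x ^ 2
→ 0111010100011 = 3747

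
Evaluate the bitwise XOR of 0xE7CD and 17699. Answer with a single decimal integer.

41710

0xE7CD = 1110011111001101
17699 = 0100010100100011
XOR → 1010001011101110 = 41710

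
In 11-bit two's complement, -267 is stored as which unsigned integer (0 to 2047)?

1781

267 in 11 bits: 00100001011
Invert: 11011110100
Add 1:  11011110101 = 1781
(Check: 2^11 - 267 = 2048 - 267 = 1781.)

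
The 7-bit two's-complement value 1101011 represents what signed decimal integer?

pattern = 1101011 (MSB is 1 ⇒ negative)
Invert: 0010100, add 1 → 0010101 = 21, so the value is -21.
(Equivalently: 107 - 2^7 = 107 - 128 = -21.)

-21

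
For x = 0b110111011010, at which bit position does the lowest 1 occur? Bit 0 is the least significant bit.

1

0b110111011010 = 110111011010
Trailing zeros: 1, so the lowest set bit is bit 1 (value 2).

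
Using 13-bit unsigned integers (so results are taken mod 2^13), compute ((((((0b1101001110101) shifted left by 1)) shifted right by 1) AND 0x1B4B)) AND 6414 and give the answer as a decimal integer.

0b1101001110101 = 1101001110101
→ shifted left by 1 (mod 2^13) → 1010011101010 = 5354
→ shifted right by 1 → 0101001110101 = 2677
0x1B4B = 1101101001011
→ AND → 0101001000001 = 2625
6414 = 1100100001110
→ AND → 0100000000000 = 2048

2048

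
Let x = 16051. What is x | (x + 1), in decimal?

16055

x = 11111010110011 = 16051
x + 1 = 11111010110100
OR    = 11111010110111 = 16055
(x | (x + 1) sets the lowest cleared bit.)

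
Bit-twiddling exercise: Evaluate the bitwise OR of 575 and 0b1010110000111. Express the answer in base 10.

575 = 0001000111111
b = 1010110000111
 OR → 1011110111111 = 6079

6079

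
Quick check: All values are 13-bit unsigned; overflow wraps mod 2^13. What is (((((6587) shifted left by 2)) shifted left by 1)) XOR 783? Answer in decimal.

3799

6587 = 1100110111011
→ shifted left by 2 (mod 2^13) → 0011011101100 = 1772
→ shifted left by 1 (mod 2^13) → 0110111011000 = 3544
783 = 0001100001111
→ XOR → 0111011010111 = 3799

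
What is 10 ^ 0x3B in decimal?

10 = 001010
0x3B = 111011
XOR → 110001 = 49

49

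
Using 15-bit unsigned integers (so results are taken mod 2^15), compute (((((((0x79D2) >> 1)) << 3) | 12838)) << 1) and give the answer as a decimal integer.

28380

0x79D2 = 111100111010010
→ >> 1 → 011110011101001 = 15593
→ << 3 (mod 2^15) → 110011101001000 = 26440
12838 = 011001000100110
→ | → 111011101101110 = 30574
→ << 1 (mod 2^15) → 110111011011100 = 28380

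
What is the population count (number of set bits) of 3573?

9

3573 = 110111110101
Count the 1s: 1 + 1 + 1 + 1 + 1 + 1 + 1 + 1 + 1 = 9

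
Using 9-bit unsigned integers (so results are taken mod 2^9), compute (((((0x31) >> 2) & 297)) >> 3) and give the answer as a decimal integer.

0x31 = 000110001
→ >> 2 → 000001100 = 12
297 = 100101001
→ & → 000001000 = 8
→ >> 3 → 000000001 = 1

1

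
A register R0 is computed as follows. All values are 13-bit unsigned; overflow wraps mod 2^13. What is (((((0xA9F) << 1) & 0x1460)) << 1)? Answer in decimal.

0xA9F = 0101010011111
→ << 1 (mod 2^13) → 1010100111110 = 5438
0x1460 = 1010001100000
→ & → 1010000100000 = 5152
→ << 1 (mod 2^13) → 0100001000000 = 2112

2112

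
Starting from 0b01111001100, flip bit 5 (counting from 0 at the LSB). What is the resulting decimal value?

1004

x = 01111001100
bit 5 is currently 0; toggle it via x ^ (1 << 5) = x ^ 32
→ 01111101100 = 1004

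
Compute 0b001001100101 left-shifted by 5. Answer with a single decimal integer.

x = 000001001100101
shift left by 5 → 100110010100000 = 19616
(equivalently, 613 × 2^5 = 613 × 32)

19616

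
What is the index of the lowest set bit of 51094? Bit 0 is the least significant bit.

1

51094 = 1100011110010110
Trailing zeros: 1, so the lowest set bit is bit 1 (value 2).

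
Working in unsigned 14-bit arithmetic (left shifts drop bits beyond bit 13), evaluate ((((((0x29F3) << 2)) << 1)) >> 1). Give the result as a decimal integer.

1996

0x29F3 = 10100111110011
→ << 2 (mod 2^14) → 10011111001100 = 10188
→ << 1 (mod 2^14) → 00111110011000 = 3992
→ >> 1 → 00011111001100 = 1996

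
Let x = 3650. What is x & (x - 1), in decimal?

x = 111001000010 = 3650
x - 1 = 111001000001
AND   = 111001000000 = 3648
(x & (x - 1) clears the lowest set bit of x.)

3648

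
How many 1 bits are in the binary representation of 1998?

1998 = 11111001110
Count the 1s: 1 + 1 + 1 + 1 + 1 + 1 + 1 + 1 = 8

8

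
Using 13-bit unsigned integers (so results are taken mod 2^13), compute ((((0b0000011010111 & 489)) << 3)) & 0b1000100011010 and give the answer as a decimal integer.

8

0b0000011010111 = 0000011010111
489 = 0000111101001
→ & → 0000011000001 = 193
→ << 3 (mod 2^13) → 0011000001000 = 1544
0b1000100011010 = 1000100011010
→ & → 0000000001000 = 8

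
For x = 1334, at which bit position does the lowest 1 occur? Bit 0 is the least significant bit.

1334 = 10100110110
Trailing zeros: 1, so the lowest set bit is bit 1 (value 2).

1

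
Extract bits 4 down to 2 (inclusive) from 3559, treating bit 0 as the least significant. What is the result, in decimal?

v = 110111100111
Shift right by 2: 1101111001
Mask low 3 bits: 001 = 1

1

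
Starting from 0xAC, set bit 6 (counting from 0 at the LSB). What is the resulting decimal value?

236

x = 010101100
bit 6 is currently 0; set it via x | (1 << 6) = x | 64
→ 011101100 = 236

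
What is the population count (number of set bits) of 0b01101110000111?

n = 1101110000111
Count the 1s: 1 + 1 + 1 + 1 + 1 + 1 + 1 + 1 = 8

8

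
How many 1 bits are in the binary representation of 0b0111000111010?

7

n = 111000111010
Count the 1s: 1 + 1 + 1 + 1 + 1 + 1 + 1 = 7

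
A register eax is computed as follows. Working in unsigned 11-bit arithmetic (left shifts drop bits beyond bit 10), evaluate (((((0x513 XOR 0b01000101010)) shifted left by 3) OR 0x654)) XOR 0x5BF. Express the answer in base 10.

0x513 = 10100010011
0b01000101010 = 01000101010
→ XOR → 11100111001 = 1849
→ shifted left by 3 (mod 2^11) → 00111001000 = 456
0x654 = 11001010100
→ OR → 11111011100 = 2012
0x5BF = 10110111111
→ XOR → 01001100011 = 611

611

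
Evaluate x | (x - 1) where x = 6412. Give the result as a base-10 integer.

6415

x = 1100100001100 = 6412
x - 1 = 1100100001011
OR    = 1100100001111 = 6415
(x | (x - 1) sets all bits below the lowest set bit.)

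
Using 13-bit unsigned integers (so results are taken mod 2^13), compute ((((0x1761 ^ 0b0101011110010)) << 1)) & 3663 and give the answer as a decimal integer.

2566

0x1761 = 1011101100001
0b0101011110010 = 0101011110010
→ ^ → 1110110010011 = 7571
→ << 1 (mod 2^13) → 1101100100110 = 6950
3663 = 0111001001111
→ & → 0101000000110 = 2566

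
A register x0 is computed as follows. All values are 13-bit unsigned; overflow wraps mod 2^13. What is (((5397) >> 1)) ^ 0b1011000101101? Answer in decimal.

5397 = 1010100010101
→ >> 1 → 0101010001010 = 2698
0b1011000101101 = 1011000101101
→ ^ → 1110010100111 = 7335

7335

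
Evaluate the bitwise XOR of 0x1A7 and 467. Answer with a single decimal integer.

0x1A7 = 110100111
467 = 111010011
XOR → 001110100 = 116

116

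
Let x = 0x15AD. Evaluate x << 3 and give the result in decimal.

44392

0x15AD = 0001010110101101
shift left by 3 → 1010110101101000 = 44392
(equivalently, 5549 × 2^3 = 5549 × 8)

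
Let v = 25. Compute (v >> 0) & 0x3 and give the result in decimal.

v = 0000000011001
Shift right by 0: 0000000011001
Mask low 2 bits: 01 = 1

1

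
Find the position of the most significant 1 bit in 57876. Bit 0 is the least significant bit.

57876 = 1110001000010100
The topmost 1 is at position 15 (since 2^15 = 32768 ≤ 57876 < 65536).

15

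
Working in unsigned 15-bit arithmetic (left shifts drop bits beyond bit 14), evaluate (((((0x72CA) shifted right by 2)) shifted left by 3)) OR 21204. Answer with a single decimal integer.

30676

0x72CA = 111001011001010
→ shifted right by 2 → 001110010110010 = 7346
→ shifted left by 3 (mod 2^15) → 110010110010000 = 26000
21204 = 101001011010100
→ OR → 111011111010100 = 30676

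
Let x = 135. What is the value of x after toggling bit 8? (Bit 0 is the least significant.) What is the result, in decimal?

x = 010000111
bit 8 is currently 0; toggle it via x ^ (1 << 8) = x ^ 256
→ 110000111 = 391

391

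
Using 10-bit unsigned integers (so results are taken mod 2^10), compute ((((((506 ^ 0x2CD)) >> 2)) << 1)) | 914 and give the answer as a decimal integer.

506 = 0111111010
0x2CD = 1011001101
→ ^ → 1100110111 = 823
→ >> 2 → 0011001101 = 205
→ << 1 (mod 2^10) → 0110011010 = 410
914 = 1110010010
→ | → 1110011010 = 922

922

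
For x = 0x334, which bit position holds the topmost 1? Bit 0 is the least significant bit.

9

0x334 = 1100110100
The topmost 1 is at position 9 (since 2^9 = 512 ≤ 820 < 1024).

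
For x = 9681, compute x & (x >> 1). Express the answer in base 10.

192

x = 10010111010001 = 9681
x>>1 = 01001011101000
AND  = 00000011000000 = 192
(x & (x >> 1) has a 1 wherever x has two consecutive 1 bits.)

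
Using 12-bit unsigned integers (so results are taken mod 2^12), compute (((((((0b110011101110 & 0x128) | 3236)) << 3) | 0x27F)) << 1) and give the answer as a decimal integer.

0b110011101110 = 110011101110
0x128 = 000100101000
→ & → 000000101000 = 40
3236 = 110010100100
→ | → 110010101100 = 3244
→ << 3 (mod 2^12) → 010101100000 = 1376
0x27F = 001001111111
→ | → 011101111111 = 1919
→ << 1 (mod 2^12) → 111011111110 = 3838

3838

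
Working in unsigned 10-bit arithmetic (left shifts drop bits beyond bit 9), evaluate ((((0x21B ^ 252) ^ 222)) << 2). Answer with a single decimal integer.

228

0x21B = 1000011011
252 = 0011111100
→ ^ → 1011100111 = 743
222 = 0011011110
→ ^ → 1000111001 = 569
→ << 2 (mod 2^10) → 0011100100 = 228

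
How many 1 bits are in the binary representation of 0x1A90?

5

0x1A90 = 1101010010000
Count the 1s: 1 + 1 + 1 + 1 + 1 = 5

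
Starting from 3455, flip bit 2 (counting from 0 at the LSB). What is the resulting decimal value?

x = 110101111111
bit 2 is currently 1; toggle it via x ^ (1 << 2) = x ^ 4
→ 110101111011 = 3451

3451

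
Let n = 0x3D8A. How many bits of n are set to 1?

0x3D8A = 11110110001010
Count the 1s: 1 + 1 + 1 + 1 + 1 + 1 + 1 + 1 = 8

8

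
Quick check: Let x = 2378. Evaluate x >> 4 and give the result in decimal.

2378 = 100101001010
shift right by 4 → 000010010100 = 148
(equivalently, floor(2378 / 16))

148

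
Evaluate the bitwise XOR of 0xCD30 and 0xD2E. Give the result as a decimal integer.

49182

0xCD30 = 1100110100110000
0xD2E = 0000110100101110
XOR → 1100000000011110 = 49182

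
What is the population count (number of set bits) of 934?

934 = 1110100110
Count the 1s: 1 + 1 + 1 + 1 + 1 + 1 = 6

6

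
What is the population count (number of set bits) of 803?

5

803 = 1100100011
Count the 1s: 1 + 1 + 1 + 1 + 1 = 5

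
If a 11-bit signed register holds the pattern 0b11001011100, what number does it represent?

pattern = 11001011100 (MSB is 1 ⇒ negative)
Invert: 00110100011, add 1 → 00110100100 = 420, so the value is -420.
(Equivalently: 1628 - 2^11 = 1628 - 2048 = -420.)

-420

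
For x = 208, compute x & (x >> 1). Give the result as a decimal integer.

64

x = 11010000 = 208
x>>1 = 01101000
AND  = 01000000 = 64
(x & (x >> 1) has a 1 wherever x has two consecutive 1 bits.)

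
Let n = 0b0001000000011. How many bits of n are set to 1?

3

n = 1000000011
Count the 1s: 1 + 1 + 1 = 3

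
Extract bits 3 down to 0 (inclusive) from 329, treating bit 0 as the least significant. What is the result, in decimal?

9

v = 101001001
Shift right by 0: 101001001
Mask low 4 bits: 1001 = 9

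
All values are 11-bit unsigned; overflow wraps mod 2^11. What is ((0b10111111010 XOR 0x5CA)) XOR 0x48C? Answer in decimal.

0b10111111010 = 10111111010
0x5CA = 10111001010
→ XOR → 00000110000 = 48
0x48C = 10010001100
→ XOR → 10010111100 = 1212

1212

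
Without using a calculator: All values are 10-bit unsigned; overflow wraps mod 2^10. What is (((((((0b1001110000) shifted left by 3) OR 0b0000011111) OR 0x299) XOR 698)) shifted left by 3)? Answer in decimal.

296

0b1001110000 = 1001110000
→ shifted left by 3 (mod 2^10) → 1110000000 = 896
0b0000011111 = 0000011111
→ OR → 1110011111 = 927
0x299 = 1010011001
→ OR → 1110011111 = 927
698 = 1010111010
→ XOR → 0100100101 = 293
→ shifted left by 3 (mod 2^10) → 0100101000 = 296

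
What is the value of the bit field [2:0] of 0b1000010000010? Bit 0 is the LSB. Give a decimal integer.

v = 1000010000010
Shift right by 0: 1000010000010
Mask low 3 bits: 010 = 2

2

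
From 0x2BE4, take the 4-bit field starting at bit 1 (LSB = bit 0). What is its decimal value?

v = 010101111100100
Shift right by 1: 01010111110010
Mask low 4 bits: 0010 = 2

2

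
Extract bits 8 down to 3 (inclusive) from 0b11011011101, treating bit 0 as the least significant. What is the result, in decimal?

27

v = 11011011101
Shift right by 3: 11011011
Mask low 6 bits: 011011 = 27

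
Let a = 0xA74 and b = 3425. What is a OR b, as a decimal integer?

3957

0xA74 = 101001110100
3425 = 110101100001
 OR → 111101110101 = 3957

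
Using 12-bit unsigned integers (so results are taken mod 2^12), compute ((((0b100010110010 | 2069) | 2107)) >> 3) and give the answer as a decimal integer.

279

0b100010110010 = 100010110010
2069 = 100000010101
→ | → 100010110111 = 2231
2107 = 100000111011
→ | → 100010111111 = 2239
→ >> 3 → 000100010111 = 279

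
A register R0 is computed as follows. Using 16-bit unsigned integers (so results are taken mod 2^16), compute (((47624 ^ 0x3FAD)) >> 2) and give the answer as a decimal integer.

8553

47624 = 1011101000001000
0x3FAD = 0011111110101101
→ ^ → 1000010110100101 = 34213
→ >> 2 → 0010000101101001 = 8553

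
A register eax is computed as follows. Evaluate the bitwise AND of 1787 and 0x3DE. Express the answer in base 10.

1787 = 11011111011
0x3DE = 01111011110
AND → 01011011010 = 730

730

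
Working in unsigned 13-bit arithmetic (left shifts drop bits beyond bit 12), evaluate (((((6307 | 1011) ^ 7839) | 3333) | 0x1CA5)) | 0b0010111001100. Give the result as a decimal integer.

7661

6307 = 1100010100011
1011 = 0001111110011
→ | → 1101111110011 = 7155
7839 = 1111010011111
→ ^ → 0010101101100 = 1388
3333 = 0110100000101
→ | → 0110101101101 = 3437
0x1CA5 = 1110010100101
→ | → 1110111101101 = 7661
0b0010111001100 = 0010111001100
→ | → 1110111101101 = 7661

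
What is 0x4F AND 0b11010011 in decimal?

67

0x4F = 01001111
b = 11010011
AND → 01000011 = 67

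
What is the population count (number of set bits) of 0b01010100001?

4

n = 1010100001
Count the 1s: 1 + 1 + 1 + 1 = 4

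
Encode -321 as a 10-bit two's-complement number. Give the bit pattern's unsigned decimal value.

703

321 in 10 bits: 0101000001
Invert: 1010111110
Add 1:  1010111111 = 703
(Check: 2^10 - 321 = 1024 - 321 = 703.)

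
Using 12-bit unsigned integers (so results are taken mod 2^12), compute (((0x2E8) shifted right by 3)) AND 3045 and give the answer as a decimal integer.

69

0x2E8 = 001011101000
→ shifted right by 3 → 000001011101 = 93
3045 = 101111100101
→ AND → 000001000101 = 69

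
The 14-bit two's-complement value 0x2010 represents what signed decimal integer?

pattern = 10000000010000 (MSB is 1 ⇒ negative)
Invert: 01111111101111, add 1 → 01111111110000 = 8176, so the value is -8176.
(Equivalently: 8208 - 2^14 = 8208 - 16384 = -8176.)

-8176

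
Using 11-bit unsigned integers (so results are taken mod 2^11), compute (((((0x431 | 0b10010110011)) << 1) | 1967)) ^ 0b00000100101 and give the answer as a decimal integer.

1994

0x431 = 10000110001
0b10010110011 = 10010110011
→ | → 10010110011 = 1203
→ << 1 (mod 2^11) → 00101100110 = 358
1967 = 11110101111
→ | → 11111101111 = 2031
0b00000100101 = 00000100101
→ ^ → 11111001010 = 1994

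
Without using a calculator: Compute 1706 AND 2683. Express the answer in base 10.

1706 = 011010101010
2683 = 101001111011
AND → 001000101010 = 554

554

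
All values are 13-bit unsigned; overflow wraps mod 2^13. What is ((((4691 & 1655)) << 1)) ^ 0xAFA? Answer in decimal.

4691 = 1001001010011
1655 = 0011001110111
→ & → 0001001010011 = 595
→ << 1 (mod 2^13) → 0010010100110 = 1190
0xAFA = 0101011111010
→ ^ → 0111001011100 = 3676

3676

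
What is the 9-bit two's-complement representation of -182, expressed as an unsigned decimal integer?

330

182 in 9 bits: 010110110
Invert: 101001001
Add 1:  101001010 = 330
(Check: 2^9 - 182 = 512 - 182 = 330.)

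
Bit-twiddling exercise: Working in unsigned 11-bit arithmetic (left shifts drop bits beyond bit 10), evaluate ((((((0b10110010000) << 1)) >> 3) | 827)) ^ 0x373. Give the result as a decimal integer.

0b10110010000 = 10110010000
→ << 1 (mod 2^11) → 01100100000 = 800
→ >> 3 → 00001100100 = 100
827 = 01100111011
→ | → 01101111111 = 895
0x373 = 01101110011
→ ^ → 00000001100 = 12

12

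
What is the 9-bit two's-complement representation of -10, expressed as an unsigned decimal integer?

10 in 9 bits: 000001010
Invert: 111110101
Add 1:  111110110 = 502
(Check: 2^9 - 10 = 512 - 10 = 502.)

502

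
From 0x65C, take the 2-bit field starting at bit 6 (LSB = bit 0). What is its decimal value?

v = 011001011100
Shift right by 6: 011001
Mask low 2 bits: 01 = 1

1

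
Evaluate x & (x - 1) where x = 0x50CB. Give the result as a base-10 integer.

x = 101000011001011 = 20683
x - 1 = 101000011001010
AND   = 101000011001010 = 20682
(x & (x - 1) clears the lowest set bit of x.)

20682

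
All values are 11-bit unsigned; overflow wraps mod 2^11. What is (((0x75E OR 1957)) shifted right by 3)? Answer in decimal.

255

0x75E = 11101011110
1957 = 11110100101
→ OR → 11111111111 = 2047
→ shifted right by 3 → 00011111111 = 255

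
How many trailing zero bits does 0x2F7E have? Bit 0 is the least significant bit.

0x2F7E = 10111101111110
Trailing zeros: 1, so the lowest set bit is bit 1 (value 2).

1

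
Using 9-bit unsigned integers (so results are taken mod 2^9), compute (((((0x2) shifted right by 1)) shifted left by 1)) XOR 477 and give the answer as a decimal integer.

0x2 = 000000010
→ shifted right by 1 → 000000001 = 1
→ shifted left by 1 (mod 2^9) → 000000010 = 2
477 = 111011101
→ XOR → 111011111 = 479

479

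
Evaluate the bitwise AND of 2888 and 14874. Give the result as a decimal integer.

2888 = 00101101001000
14874 = 11101000011010
AND → 00101000001000 = 2568

2568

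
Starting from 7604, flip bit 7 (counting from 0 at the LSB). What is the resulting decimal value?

7476

x = 01110110110100
bit 7 is currently 1; toggle it via x ^ (1 << 7) = x ^ 128
→ 01110100110100 = 7476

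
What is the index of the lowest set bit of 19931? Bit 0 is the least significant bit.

19931 = 100110111011011
Trailing zeros: 0, so the lowest set bit is bit 0 (value 1).

0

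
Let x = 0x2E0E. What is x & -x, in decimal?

x = 10111000001110 = 11790
-x (two's complement) = …01000111110010
AND   = 00000000000010 = 2
(x & -x isolates the lowest set bit of x.)

2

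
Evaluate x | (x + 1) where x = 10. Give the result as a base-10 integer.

11

x = 1010 = 10
x + 1 = 1011
OR    = 1011 = 11
(x | (x + 1) sets the lowest cleared bit.)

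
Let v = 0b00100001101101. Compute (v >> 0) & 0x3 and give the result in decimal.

v = 00100001101101
Shift right by 0: 00100001101101
Mask low 2 bits: 01 = 1

1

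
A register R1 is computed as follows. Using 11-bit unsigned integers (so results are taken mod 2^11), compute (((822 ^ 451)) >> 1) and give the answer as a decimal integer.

378

822 = 01100110110
451 = 00111000011
→ ^ → 01011110101 = 757
→ >> 1 → 00101111010 = 378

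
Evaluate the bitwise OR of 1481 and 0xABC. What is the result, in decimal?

4093

1481 = 010111001001
0xABC = 101010111100
 OR → 111111111101 = 4093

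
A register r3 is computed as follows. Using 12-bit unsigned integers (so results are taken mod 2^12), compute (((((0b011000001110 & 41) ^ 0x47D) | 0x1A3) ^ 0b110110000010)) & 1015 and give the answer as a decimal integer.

117

0b011000001110 = 011000001110
41 = 000000101001
→ & → 000000001000 = 8
0x47D = 010001111101
→ ^ → 010001110101 = 1141
0x1A3 = 000110100011
→ | → 010111110111 = 1527
0b110110000010 = 110110000010
→ ^ → 100001110101 = 2165
1015 = 001111110111
→ & → 000001110101 = 117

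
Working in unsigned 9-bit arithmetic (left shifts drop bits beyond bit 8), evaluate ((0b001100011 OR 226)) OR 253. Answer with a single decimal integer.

0b001100011 = 001100011
226 = 011100010
→ OR → 011100011 = 227
253 = 011111101
→ OR → 011111111 = 255

255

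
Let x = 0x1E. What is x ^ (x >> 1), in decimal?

17

x = 11110 = 30
x>>1 = 01111
XOR  = 10001 = 17
(x ^ (x >> 1) gives the standard binary-reflected Gray code of x.)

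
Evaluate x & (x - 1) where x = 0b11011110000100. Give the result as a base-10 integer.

14208

x = 11011110000100 = 14212
x - 1 = 11011110000011
AND   = 11011110000000 = 14208
(x & (x - 1) clears the lowest set bit of x.)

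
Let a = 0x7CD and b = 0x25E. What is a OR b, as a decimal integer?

2015

0x7CD = 11111001101
0x25E = 01001011110
 OR → 11111011111 = 2015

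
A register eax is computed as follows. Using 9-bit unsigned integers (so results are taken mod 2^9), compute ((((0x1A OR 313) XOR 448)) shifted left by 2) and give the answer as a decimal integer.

492

0x1A = 000011010
313 = 100111001
→ OR → 100111011 = 315
448 = 111000000
→ XOR → 011111011 = 251
→ shifted left by 2 (mod 2^9) → 111101100 = 492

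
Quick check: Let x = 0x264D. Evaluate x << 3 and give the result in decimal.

0x264D = 00010011001001101
shift left by 3 → 10011001001101000 = 78440
(equivalently, 9805 × 2^3 = 9805 × 8)

78440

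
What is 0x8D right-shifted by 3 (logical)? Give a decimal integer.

17

0x8D = 10001101
shift right by 3 → 00010001 = 17
(equivalently, floor(141 / 8))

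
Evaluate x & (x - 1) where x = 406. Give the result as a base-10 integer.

404

x = 110010110 = 406
x - 1 = 110010101
AND   = 110010100 = 404
(x & (x - 1) clears the lowest set bit of x.)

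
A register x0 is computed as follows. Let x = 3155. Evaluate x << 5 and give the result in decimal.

100960

3155 = 00000110001010011
shift left by 5 → 11000101001100000 = 100960
(equivalently, 3155 × 2^5 = 3155 × 32)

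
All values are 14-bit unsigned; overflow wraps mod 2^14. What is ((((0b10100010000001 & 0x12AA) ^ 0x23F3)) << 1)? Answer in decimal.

1766

0b10100010000001 = 10100010000001
0x12AA = 01001010101010
→ & → 00000010000000 = 128
0x23F3 = 10001111110011
→ ^ → 10001101110011 = 9075
→ << 1 (mod 2^14) → 00011011100110 = 1766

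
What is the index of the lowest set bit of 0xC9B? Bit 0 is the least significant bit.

0xC9B = 110010011011
Trailing zeros: 0, so the lowest set bit is bit 0 (value 1).

0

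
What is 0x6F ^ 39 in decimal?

72

0x6F = 1101111
39 = 0100111
XOR → 1001000 = 72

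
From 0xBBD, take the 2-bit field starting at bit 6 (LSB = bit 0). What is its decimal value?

v = 0101110111101
Shift right by 6: 0101110
Mask low 2 bits: 10 = 2

2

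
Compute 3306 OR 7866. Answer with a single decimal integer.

3306 = 0110011101010
7866 = 1111010111010
 OR → 1111011111010 = 7930

7930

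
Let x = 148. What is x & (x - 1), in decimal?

144

x = 10010100 = 148
x - 1 = 10010011
AND   = 10010000 = 144
(x & (x - 1) clears the lowest set bit of x.)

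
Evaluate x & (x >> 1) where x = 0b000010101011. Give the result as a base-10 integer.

x = 10101011 = 171
x>>1 = 01010101
AND  = 00000001 = 1
(x & (x >> 1) has a 1 wherever x has two consecutive 1 bits.)

1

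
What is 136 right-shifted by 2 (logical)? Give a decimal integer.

34

136 = 10001000
shift right by 2 → 00100010 = 34
(equivalently, floor(136 / 4))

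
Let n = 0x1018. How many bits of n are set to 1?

0x1018 = 1000000011000
Count the 1s: 1 + 1 + 1 = 3

3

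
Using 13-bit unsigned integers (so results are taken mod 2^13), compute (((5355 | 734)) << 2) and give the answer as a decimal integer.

5355 = 1010011101011
734 = 0001011011110
→ | → 1011011111111 = 5887
→ << 2 (mod 2^13) → 1101111111100 = 7164

7164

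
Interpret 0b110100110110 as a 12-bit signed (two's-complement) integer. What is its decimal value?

pattern = 110100110110 (MSB is 1 ⇒ negative)
Invert: 001011001001, add 1 → 001011001010 = 714, so the value is -714.
(Equivalently: 3382 - 2^12 = 3382 - 4096 = -714.)

-714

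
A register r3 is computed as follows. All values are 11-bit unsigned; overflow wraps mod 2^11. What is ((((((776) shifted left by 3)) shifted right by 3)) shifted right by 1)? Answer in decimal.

4

776 = 01100001000
→ shifted left by 3 (mod 2^11) → 00001000000 = 64
→ shifted right by 3 → 00000001000 = 8
→ shifted right by 1 → 00000000100 = 4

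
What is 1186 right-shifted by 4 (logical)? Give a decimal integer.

74

1186 = 10010100010
shift right by 4 → 00001001010 = 74
(equivalently, floor(1186 / 16))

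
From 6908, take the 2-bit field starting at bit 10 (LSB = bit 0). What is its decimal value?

2

v = 1101011111100
Shift right by 10: 110
Mask low 2 bits: 10 = 2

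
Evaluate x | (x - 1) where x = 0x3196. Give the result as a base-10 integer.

x = 11000110010110 = 12694
x - 1 = 11000110010101
OR    = 11000110010111 = 12695
(x | (x - 1) sets all bits below the lowest set bit.)

12695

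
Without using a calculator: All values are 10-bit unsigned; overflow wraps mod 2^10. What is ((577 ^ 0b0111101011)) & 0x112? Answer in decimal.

258

577 = 1001000001
0b0111101011 = 0111101011
→ ^ → 1110101010 = 938
0x112 = 0100010010
→ & → 0100000010 = 258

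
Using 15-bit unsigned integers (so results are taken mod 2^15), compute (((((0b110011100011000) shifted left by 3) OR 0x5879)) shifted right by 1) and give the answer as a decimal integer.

0b110011100011000 = 110011100011000
→ shifted left by 3 (mod 2^15) → 011100011000000 = 14528
0x5879 = 101100001111001
→ OR → 111100011111001 = 30969
→ shifted right by 1 → 011110001111100 = 15484

15484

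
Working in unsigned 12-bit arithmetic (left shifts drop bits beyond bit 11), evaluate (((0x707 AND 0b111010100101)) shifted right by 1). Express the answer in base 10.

0x707 = 011100000111
0b111010100101 = 111010100101
→ AND → 011000000101 = 1541
→ shifted right by 1 → 001100000010 = 770

770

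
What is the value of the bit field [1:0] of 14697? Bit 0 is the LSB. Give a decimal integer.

v = 011100101101001
Shift right by 0: 011100101101001
Mask low 2 bits: 01 = 1

1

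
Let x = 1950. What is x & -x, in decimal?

x = 11110011110 = 1950
-x (two's complement) = …00001100010
AND   = 00000000010 = 2
(x & -x isolates the lowest set bit of x.)

2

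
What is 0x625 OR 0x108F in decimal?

0x625 = 0011000100101
0x108F = 1000010001111
 OR → 1011010101111 = 5807

5807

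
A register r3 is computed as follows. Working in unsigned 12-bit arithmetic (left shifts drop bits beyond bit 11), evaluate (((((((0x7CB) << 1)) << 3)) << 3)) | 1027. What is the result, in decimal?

1411

0x7CB = 011111001011
→ << 1 (mod 2^12) → 111110010110 = 3990
→ << 3 (mod 2^12) → 110010110000 = 3248
→ << 3 (mod 2^12) → 010110000000 = 1408
1027 = 010000000011
→ | → 010110000011 = 1411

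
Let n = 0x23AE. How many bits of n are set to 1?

8

0x23AE = 10001110101110
Count the 1s: 1 + 1 + 1 + 1 + 1 + 1 + 1 + 1 = 8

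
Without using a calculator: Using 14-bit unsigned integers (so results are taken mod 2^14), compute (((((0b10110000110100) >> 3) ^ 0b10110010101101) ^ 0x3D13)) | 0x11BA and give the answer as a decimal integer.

0b10110000110100 = 10110000110100
→ >> 3 → 00010110000110 = 1414
0b10110010101101 = 10110010101101
→ ^ → 10100100101011 = 10539
0x3D13 = 11110100010011
→ ^ → 01010000111000 = 5176
0x11BA = 01000110111010
→ | → 01010110111010 = 5562

5562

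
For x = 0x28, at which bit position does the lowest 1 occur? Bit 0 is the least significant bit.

3

0x28 = 101000
Trailing zeros: 3, so the lowest set bit is bit 3 (value 8).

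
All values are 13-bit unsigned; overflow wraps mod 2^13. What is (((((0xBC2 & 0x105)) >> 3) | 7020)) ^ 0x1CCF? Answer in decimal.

0xBC2 = 0101111000010
0x105 = 0000100000101
→ & → 0000100000000 = 256
→ >> 3 → 0000000100000 = 32
7020 = 1101101101100
→ | → 1101101101100 = 7020
0x1CCF = 1110011001111
→ ^ → 0011110100011 = 1955

1955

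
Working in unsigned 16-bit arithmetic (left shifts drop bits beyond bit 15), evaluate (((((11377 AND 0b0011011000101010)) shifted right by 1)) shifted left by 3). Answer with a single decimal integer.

36992

11377 = 0010110001110001
0b0011011000101010 = 0011011000101010
→ AND → 0010010000100000 = 9248
→ shifted right by 1 → 0001001000010000 = 4624
→ shifted left by 3 (mod 2^16) → 1001000010000000 = 36992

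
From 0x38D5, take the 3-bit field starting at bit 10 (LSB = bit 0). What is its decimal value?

6

v = 11100011010101
Shift right by 10: 1110
Mask low 3 bits: 110 = 6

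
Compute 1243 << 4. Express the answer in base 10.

19888

1243 = 000010011011011
shift left by 4 → 100110110110000 = 19888
(equivalently, 1243 × 2^4 = 1243 × 16)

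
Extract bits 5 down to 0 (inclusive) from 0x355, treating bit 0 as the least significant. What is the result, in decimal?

21

v = 1101010101
Shift right by 0: 1101010101
Mask low 6 bits: 010101 = 21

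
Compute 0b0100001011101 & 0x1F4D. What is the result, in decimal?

2125

a = 0100001011101
0x1F4D = 1111101001101
AND → 0100001001101 = 2125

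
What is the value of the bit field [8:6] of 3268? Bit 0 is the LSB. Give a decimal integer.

3

v = 110011000100
Shift right by 6: 110011
Mask low 3 bits: 011 = 3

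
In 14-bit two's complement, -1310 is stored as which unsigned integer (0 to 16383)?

15074

1310 in 14 bits: 00010100011110
Invert: 11101011100001
Add 1:  11101011100010 = 15074
(Check: 2^14 - 1310 = 16384 - 1310 = 15074.)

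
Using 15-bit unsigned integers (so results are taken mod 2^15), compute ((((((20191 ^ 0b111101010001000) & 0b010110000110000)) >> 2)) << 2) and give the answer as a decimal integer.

20191 = 100111011011111
0b111101010001000 = 111101010001000
→ ^ → 011010001010111 = 13399
0b010110000110000 = 010110000110000
→ & → 010010000010000 = 9232
→ >> 2 → 000100100000100 = 2308
→ << 2 (mod 2^15) → 010010000010000 = 9232

9232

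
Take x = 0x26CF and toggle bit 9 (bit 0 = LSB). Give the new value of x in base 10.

9423

x = 10011011001111
bit 9 is currently 1; toggle it via x ^ (1 << 9) = x ^ 512
→ 10010011001111 = 9423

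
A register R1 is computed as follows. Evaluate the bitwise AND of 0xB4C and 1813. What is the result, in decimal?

0xB4C = 101101001100
1813 = 011100010101
AND → 001100000100 = 772

772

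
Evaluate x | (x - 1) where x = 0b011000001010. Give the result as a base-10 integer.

x = 11000001010 = 1546
x - 1 = 11000001001
OR    = 11000001011 = 1547
(x | (x - 1) sets all bits below the lowest set bit.)

1547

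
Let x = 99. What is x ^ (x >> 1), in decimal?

x = 1100011 = 99
x>>1 = 0110001
XOR  = 1010010 = 82
(x ^ (x >> 1) gives the standard binary-reflected Gray code of x.)

82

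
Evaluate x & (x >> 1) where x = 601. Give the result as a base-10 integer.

x = 1001011001 = 601
x>>1 = 0100101100
AND  = 0000001000 = 8
(x & (x >> 1) has a 1 wherever x has two consecutive 1 bits.)

8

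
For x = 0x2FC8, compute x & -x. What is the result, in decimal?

x = 10111111001000 = 12232
-x (two's complement) = …01000000111000
AND   = 00000000001000 = 8
(x & -x isolates the lowest set bit of x.)

8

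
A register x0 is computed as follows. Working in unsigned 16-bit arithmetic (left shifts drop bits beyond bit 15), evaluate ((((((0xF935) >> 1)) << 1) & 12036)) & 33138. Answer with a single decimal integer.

0xF935 = 1111100100110101
→ >> 1 → 0111110010011010 = 31898
→ << 1 (mod 2^16) → 1111100100110100 = 63796
12036 = 0010111100000100
→ & → 0010100100000100 = 10500
33138 = 1000000101110010
→ & → 0000000100000000 = 256

256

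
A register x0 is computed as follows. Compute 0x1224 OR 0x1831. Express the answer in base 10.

0x1224 = 1001000100100
0x1831 = 1100000110001
 OR → 1101000110101 = 6709

6709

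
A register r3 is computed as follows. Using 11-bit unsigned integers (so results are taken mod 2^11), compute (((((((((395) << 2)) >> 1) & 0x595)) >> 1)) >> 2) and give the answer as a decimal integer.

395 = 00110001011
→ << 2 (mod 2^11) → 11000101100 = 1580
→ >> 1 → 01100010110 = 790
0x595 = 10110010101
→ & → 00100010100 = 276
→ >> 1 → 00010001010 = 138
→ >> 2 → 00000100010 = 34

34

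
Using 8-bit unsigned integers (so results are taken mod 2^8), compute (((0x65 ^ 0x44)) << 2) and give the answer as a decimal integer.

0x65 = 01100101
0x44 = 01000100
→ ^ → 00100001 = 33
→ << 2 (mod 2^8) → 10000100 = 132

132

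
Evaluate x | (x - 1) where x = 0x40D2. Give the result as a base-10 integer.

16595

x = 100000011010010 = 16594
x - 1 = 100000011010001
OR    = 100000011010011 = 16595
(x | (x - 1) sets all bits below the lowest set bit.)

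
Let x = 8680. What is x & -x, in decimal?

8

x = 10000111101000 = 8680
-x (two's complement) = …01111000011000
AND   = 00000000001000 = 8
(x & -x isolates the lowest set bit of x.)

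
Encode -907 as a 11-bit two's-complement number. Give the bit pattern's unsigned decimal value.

1141

907 in 11 bits: 01110001011
Invert: 10001110100
Add 1:  10001110101 = 1141
(Check: 2^11 - 907 = 2048 - 907 = 1141.)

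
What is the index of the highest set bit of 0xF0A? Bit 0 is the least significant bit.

0xF0A = 111100001010
The topmost 1 is at position 11 (since 2^11 = 2048 ≤ 3850 < 4096).

11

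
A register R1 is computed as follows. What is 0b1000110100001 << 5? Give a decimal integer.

144416

x = 000001000110100001
shift left by 5 → 100011010000100000 = 144416
(equivalently, 4513 × 2^5 = 4513 × 32)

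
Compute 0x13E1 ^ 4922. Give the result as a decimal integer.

0x13E1 = 1001111100001
4922 = 1001100111010
XOR → 0000011011011 = 219

219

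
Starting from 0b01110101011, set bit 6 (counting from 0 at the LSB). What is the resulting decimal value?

x = 01110101011
bit 6 is currently 0; set it via x | (1 << 6) = x | 64
→ 01111101011 = 1003

1003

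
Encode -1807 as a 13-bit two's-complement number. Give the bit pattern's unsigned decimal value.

1807 in 13 bits: 0011100001111
Invert: 1100011110000
Add 1:  1100011110001 = 6385
(Check: 2^13 - 1807 = 8192 - 1807 = 6385.)

6385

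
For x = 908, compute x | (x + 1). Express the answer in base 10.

909

x = 1110001100 = 908
x + 1 = 1110001101
OR    = 1110001101 = 909
(x | (x + 1) sets the lowest cleared bit.)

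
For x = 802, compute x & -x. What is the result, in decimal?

2

x = 1100100010 = 802
-x (two's complement) = …0011011110
AND   = 0000000010 = 2
(x & -x isolates the lowest set bit of x.)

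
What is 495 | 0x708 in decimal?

495 = 00111101111
0x708 = 11100001000
 OR → 11111101111 = 2031

2031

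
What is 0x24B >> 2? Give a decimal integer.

146

0x24B = 1001001011
shift right by 2 → 0010010010 = 146
(equivalently, floor(587 / 4))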